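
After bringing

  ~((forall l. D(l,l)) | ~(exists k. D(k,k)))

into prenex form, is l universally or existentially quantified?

existential

Move each ¬ inward, flipping quantifiers it crosses:
  (exists l. ~D(l,l)) & (exists k. D(k,k))
All bound variables are already distinct, so no renaming is needed.
Finally move all quantifiers to the prefix:
  exists l. exists k. (~D(l,l) & D(k,k))
The quantifier forall l sits under an odd number of negations, so it flips to exists l.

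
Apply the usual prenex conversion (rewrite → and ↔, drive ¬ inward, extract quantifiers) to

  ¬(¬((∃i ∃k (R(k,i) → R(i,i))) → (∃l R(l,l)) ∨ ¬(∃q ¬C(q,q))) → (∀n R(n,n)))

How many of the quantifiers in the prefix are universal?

Rewrite implications/biconditionals: A → B as ¬A ∨ B.
  ¬(¬¬(¬(∃i ∃k (¬R(k,i) ∨ R(i,i))) ∨ (∃l R(l,l)) ∨ ¬(∃q ¬C(q,q))) ∨ (∀n R(n,n)))
Move each ¬ inward, flipping quantifiers it crosses:
  (∃i ∃k (¬R(k,i) ∨ R(i,i))) ∧ (∀l ¬R(l,l)) ∧ (∃q ¬C(q,q)) ∧ (∃n ¬R(n,n))
Pull the quantifiers to the front (each side's bound variable is not free in the other side):
  ∃i ∃k ∀l ∃q ∃n ((¬R(k,i) ∨ R(i,i)) ∧ ¬R(l,l) ∧ ¬C(q,q) ∧ ¬R(n,n))
The prefix is ∃i ∃k ∀l ∃q ∃n: 1 universal, 4 existential.

1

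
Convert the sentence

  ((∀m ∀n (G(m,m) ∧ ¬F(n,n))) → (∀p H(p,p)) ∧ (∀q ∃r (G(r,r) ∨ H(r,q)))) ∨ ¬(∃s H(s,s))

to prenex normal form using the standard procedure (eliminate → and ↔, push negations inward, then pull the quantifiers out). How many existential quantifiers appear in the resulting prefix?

3

Rewrite implications/biconditionals: A → B as ¬A ∨ B.
  ¬(∀m ∀n (G(m,m) ∧ ¬F(n,n))) ∨ (∀p H(p,p)) ∧ (∀q ∃r (G(r,r) ∨ H(r,q))) ∨ ¬(∃s H(s,s))
Move each ¬ inward, flipping quantifiers it crosses:
  (∃m ∃n (¬G(m,m) ∨ F(n,n))) ∨ (∀p H(p,p)) ∧ (∀q ∃r (G(r,r) ∨ H(r,q))) ∨ (∀s ¬H(s,s))
All bound variables are already distinct, so no renaming is needed.
Pull the quantifiers to the front (each side's bound variable is not free in the other side):
  ∃m ∃n ∀p ∀q ∃r ∀s (¬G(m,m) ∨ F(n,n) ∨ H(p,p) ∧ (G(r,r) ∨ H(r,q)) ∨ ¬H(s,s))
The prefix is ∃m ∃n ∀p ∀q ∃r ∀s: 3 universal, 3 existential.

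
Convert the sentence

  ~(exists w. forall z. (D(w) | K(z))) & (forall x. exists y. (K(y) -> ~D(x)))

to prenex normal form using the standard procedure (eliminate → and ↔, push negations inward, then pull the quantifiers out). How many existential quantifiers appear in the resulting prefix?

First replace A → B with ¬A ∨ B.
  ~(exists w. forall z. (D(w) | K(z))) & (forall x. exists y. (~K(y) | ~D(x)))
Drive negations inward (¬∀x A ≡ ∃x ¬A, ¬∃x A ≡ ∀x ¬A, De Morgan for ∧/∨):
  (forall w. exists z. (~D(w) & ~K(z))) & (forall x. exists y. (~K(y) | ~D(x)))
All bound variables are already distinct, so no renaming is needed.
Extract every quantifier outward, since the variables are now distinct and don't occur free across branches:
  forall w. exists z. forall x. exists y. (~D(w) & ~K(z) & (~K(y) | ~D(x)))
The prefix is forall w exists z forall x exists y: 2 universal, 2 existential.

2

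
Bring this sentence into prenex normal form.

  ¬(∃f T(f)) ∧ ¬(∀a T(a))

Move each ¬ inward, flipping quantifiers it crosses:
  (∀f ¬T(f)) ∧ (∃a ¬T(a))
All bound variables are already distinct, so no renaming is needed.
Extract every quantifier outward, since the variables are now distinct and don't occur free across branches:
  ∀f ∃a (¬T(f) ∧ ¬T(a))

∀f ∃a (¬T(f) ∧ ¬T(a))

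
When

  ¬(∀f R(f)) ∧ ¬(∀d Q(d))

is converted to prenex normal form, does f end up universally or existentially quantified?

Push ¬ through the quantifiers and connectives to reach negation normal form:
  (∃f ¬R(f)) ∧ (∃d ¬Q(d))
Extract every quantifier outward, since the variables are now distinct and don't occur free across branches:
  ∃f ∃d (¬R(f) ∧ ¬Q(d))
The quantifier ∀f sits under an odd number of negations, so it flips to ∃f.

existential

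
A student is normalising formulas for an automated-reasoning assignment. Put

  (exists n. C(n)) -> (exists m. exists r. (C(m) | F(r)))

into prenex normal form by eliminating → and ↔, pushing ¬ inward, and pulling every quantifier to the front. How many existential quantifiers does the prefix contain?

First replace A → B with ¬A ∨ B.
  ~(exists n. C(n)) | (exists m. exists r. (C(m) | F(r)))
Move each ¬ inward, flipping quantifiers it crosses:
  (forall n. ~C(n)) | (exists m. exists r. (C(m) | F(r)))
All bound variables are already distinct, so no renaming is needed.
Pull the quantifiers to the front (each side's bound variable is not free in the other side):
  forall n. exists m. exists r. (~C(n) | C(m) | F(r))
The prefix is forall n exists m exists r: 1 universal, 2 existential.

2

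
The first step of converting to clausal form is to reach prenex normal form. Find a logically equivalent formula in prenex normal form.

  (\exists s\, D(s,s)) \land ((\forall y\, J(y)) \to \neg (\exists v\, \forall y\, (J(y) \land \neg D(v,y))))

\exists s\, \exists y\, \forall v\, \exists a\, (D(s,s) \land (\neg J(y) \lor \neg J(a) \lor D(v,a)))

Rewrite implications/biconditionals: A → B as ¬A ∨ B.
  (\exists s\, D(s,s)) \land (\neg (\forall y\, J(y)) \lor \neg (\exists v\, \forall y\, (J(y) \land \neg D(v,y))))
Drive negations inward (¬∀x A ≡ ∃x ¬A, ¬∃x A ≡ ∀x ¬A, De Morgan for ∧/∨):
  (\exists s\, D(s,s)) \land ((\exists y\, \neg J(y)) \lor (\forall v\, \exists y\, (\neg J(y) \lor D(v,y))))
Standardize variables apart so no two quantifiers bind the same name: y↦a.
  (\exists s\, D(s,s)) \land ((\exists y\, \neg J(y)) \lor (\forall v\, \exists a\, (\neg J(a) \lor D(v,a))))
Extract every quantifier outward, since the variables are now distinct and don't occur free across branches:
  \exists s\, \exists y\, \forall v\, \exists a\, (D(s,s) \land (\neg J(y) \lor \neg J(a) \lor D(v,a)))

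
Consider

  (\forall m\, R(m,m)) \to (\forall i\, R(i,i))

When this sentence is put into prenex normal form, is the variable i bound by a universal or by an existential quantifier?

Rewrite implications/biconditionals: A → B as ¬A ∨ B.
  \neg (\forall m\, R(m,m)) \lor (\forall i\, R(i,i))
Move each ¬ inward, flipping quantifiers it crosses:
  (\exists m\, \neg R(m,m)) \lor (\forall i\, R(i,i))
All bound variables are already distinct, so no renaming is needed.
Finally move all quantifiers to the prefix:
  \exists m\, \forall i\, (\neg R(m,m) \lor R(i,i))
The quantifier \forall i sits under an even number of negations (counting the antecedent side of each →), so it remains universal.

universal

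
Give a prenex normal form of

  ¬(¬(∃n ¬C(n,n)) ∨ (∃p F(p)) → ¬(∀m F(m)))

∀n ∃p ∀m ((C(n,n) ∨ F(p)) ∧ F(m))

First replace A → B with ¬A ∨ B.
  ¬(¬(¬(∃n ¬C(n,n)) ∨ (∃p F(p))) ∨ ¬(∀m F(m)))
Push ¬ through the quantifiers and connectives to reach negation normal form:
  ((∀n C(n,n)) ∨ (∃p F(p))) ∧ (∀m F(m))
Extract every quantifier outward, since the variables are now distinct and don't occur free across branches:
  ∀n ∃p ∀m ((C(n,n) ∨ F(p)) ∧ F(m))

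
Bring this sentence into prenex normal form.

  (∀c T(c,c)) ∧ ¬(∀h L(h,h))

∀c ∃h (T(c,c) ∧ ¬L(h,h))

Move each ¬ inward, flipping quantifiers it crosses:
  (∀c T(c,c)) ∧ (∃h ¬L(h,h))
Finally move all quantifiers to the prefix:
  ∀c ∃h (T(c,c) ∧ ¬L(h,h))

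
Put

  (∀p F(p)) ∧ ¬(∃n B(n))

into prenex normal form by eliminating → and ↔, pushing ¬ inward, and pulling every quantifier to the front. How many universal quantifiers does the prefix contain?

Drive negations inward (¬∀x A ≡ ∃x ¬A, ¬∃x A ≡ ∀x ¬A, De Morgan for ∧/∨):
  (∀p F(p)) ∧ (∀n ¬B(n))
All bound variables are already distinct, so no renaming is needed.
Extract every quantifier outward, since the variables are now distinct and don't occur free across branches:
  ∀p ∀n (F(p) ∧ ¬B(n))
The prefix is ∀p ∀n: 2 universal, 0 existential.

2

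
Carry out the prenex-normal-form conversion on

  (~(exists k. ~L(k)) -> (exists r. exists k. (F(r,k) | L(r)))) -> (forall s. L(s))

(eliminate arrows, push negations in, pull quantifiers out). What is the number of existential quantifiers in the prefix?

0

First replace A → B with ¬A ∨ B.
  ~(~~(exists k. ~L(k)) | (exists r. exists k. (F(r,k) | L(r)))) | (forall s. L(s))
Drive negations inward (¬∀x A ≡ ∃x ¬A, ¬∃x A ≡ ∀x ¬A, De Morgan for ∧/∨):
  (forall k. L(k)) & (forall r. forall k. (~F(r,k) & ~L(r))) | (forall s. L(s))
Rename bound variables to avoid capture: k↦z1.
  (forall k. L(k)) & (forall r. forall z1. (~F(r,z1) & ~L(r))) | (forall s. L(s))
Finally move all quantifiers to the prefix:
  forall k. forall r. forall z1. forall s. (L(k) & ~F(r,z1) & ~L(r) | L(s))
The prefix is forall k forall r forall z1 forall s: 4 universal, 0 existential.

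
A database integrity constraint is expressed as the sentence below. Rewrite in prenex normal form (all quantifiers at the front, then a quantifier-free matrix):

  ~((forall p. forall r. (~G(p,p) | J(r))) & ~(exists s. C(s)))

Drive negations inward (¬∀x A ≡ ∃x ¬A, ¬∃x A ≡ ∀x ¬A, De Morgan for ∧/∨):
  (exists p. exists r. (G(p,p) & ~J(r))) | (exists s. C(s))
Extract every quantifier outward, since the variables are now distinct and don't occur free across branches:
  exists p. exists r. exists s. (G(p,p) & ~J(r) | C(s))

exists p. exists r. exists s. (G(p,p) & ~J(r) | C(s))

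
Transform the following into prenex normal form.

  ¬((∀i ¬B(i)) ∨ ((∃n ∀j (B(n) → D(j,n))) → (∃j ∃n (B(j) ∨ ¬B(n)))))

Rewrite implications/biconditionals: A → B as ¬A ∨ B.
  ¬((∀i ¬B(i)) ∨ ¬(∃n ∀j (¬B(n) ∨ D(j,n))) ∨ (∃j ∃n (B(j) ∨ ¬B(n))))
Move each ¬ inward, flipping quantifiers it crosses:
  (∃i B(i)) ∧ (∃n ∀j (¬B(n) ∨ D(j,n))) ∧ (∀j ∀n (¬B(j) ∧ B(n)))
Rename bound variables to avoid capture: j↦w1, n↦a.
  (∃i B(i)) ∧ (∃n ∀j (¬B(n) ∨ D(j,n))) ∧ (∀w1 ∀a (¬B(w1) ∧ B(a)))
Pull the quantifiers to the front (each side's bound variable is not free in the other side):
  ∃i ∃n ∀j ∀w1 ∀a (B(i) ∧ (¬B(n) ∨ D(j,n)) ∧ ¬B(w1) ∧ B(a))

∃i ∃n ∀j ∀w1 ∀a (B(i) ∧ (¬B(n) ∨ D(j,n)) ∧ ¬B(w1) ∧ B(a))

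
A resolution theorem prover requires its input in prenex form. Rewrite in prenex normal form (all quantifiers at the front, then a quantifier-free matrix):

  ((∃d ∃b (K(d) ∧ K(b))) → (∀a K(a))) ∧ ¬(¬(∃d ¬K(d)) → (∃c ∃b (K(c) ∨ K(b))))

∀d ∀b ∀a ∀w ∀c ∀v1 ((¬K(d) ∨ ¬K(b) ∨ K(a)) ∧ K(w) ∧ ¬K(c) ∧ ¬K(v1))

First replace A → B with ¬A ∨ B.
  (¬(∃d ∃b (K(d) ∧ K(b))) ∨ (∀a K(a))) ∧ ¬(¬¬(∃d ¬K(d)) ∨ (∃c ∃b (K(c) ∨ K(b))))
Push ¬ through the quantifiers and connectives to reach negation normal form:
  ((∀d ∀b (¬K(d) ∨ ¬K(b))) ∨ (∀a K(a))) ∧ (∀d K(d)) ∧ (∀c ∀b (¬K(c) ∧ ¬K(b)))
Rename bound variables to avoid capture: d↦w, b↦v1.
  ((∀d ∀b (¬K(d) ∨ ¬K(b))) ∨ (∀a K(a))) ∧ (∀w K(w)) ∧ (∀c ∀v1 (¬K(c) ∧ ¬K(v1)))
Extract every quantifier outward, since the variables are now distinct and don't occur free across branches:
  ∀d ∀b ∀a ∀w ∀c ∀v1 ((¬K(d) ∨ ¬K(b) ∨ K(a)) ∧ K(w) ∧ ¬K(c) ∧ ¬K(v1))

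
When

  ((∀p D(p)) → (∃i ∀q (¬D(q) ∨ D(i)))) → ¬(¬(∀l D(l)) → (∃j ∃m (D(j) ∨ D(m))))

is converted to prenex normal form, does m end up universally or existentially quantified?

First replace A → B with ¬A ∨ B.
  ¬(¬(∀p D(p)) ∨ (∃i ∀q (¬D(q) ∨ D(i)))) ∨ ¬(¬¬(∀l D(l)) ∨ (∃j ∃m (D(j) ∨ D(m))))
Push ¬ through the quantifiers and connectives to reach negation normal form:
  (∀p D(p)) ∧ (∀i ∃q (D(q) ∧ ¬D(i))) ∨ (∃l ¬D(l)) ∧ (∀j ∀m (¬D(j) ∧ ¬D(m)))
All bound variables are already distinct, so no renaming is needed.
Pull the quantifiers to the front (each side's bound variable is not free in the other side):
  ∀p ∀i ∃q ∃l ∀j ∀m (D(p) ∧ D(q) ∧ ¬D(i) ∨ ¬D(l) ∧ ¬D(j) ∧ ¬D(m))
The quantifier ∃m sits under an odd number of negations (counting the antecedent side of each →), so it flips to ∀m.

universal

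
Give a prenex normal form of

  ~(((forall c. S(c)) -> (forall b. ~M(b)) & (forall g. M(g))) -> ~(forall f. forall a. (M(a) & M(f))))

Eliminate → and ↔ using ¬ and ∨.
  ~(~(~(forall c. S(c)) | (forall b. ~M(b)) & (forall g. M(g))) | ~(forall f. forall a. (M(a) & M(f))))
Move each ¬ inward, flipping quantifiers it crosses:
  ((exists c. ~S(c)) | (forall b. ~M(b)) & (forall g. M(g))) & (forall f. forall a. (M(a) & M(f)))
All bound variables are already distinct, so no renaming is needed.
Finally move all quantifiers to the prefix:
  exists c. forall b. forall g. forall f. forall a. ((~S(c) | ~M(b) & M(g)) & M(a) & M(f))

exists c. forall b. forall g. forall f. forall a. ((~S(c) | ~M(b) & M(g)) & M(a) & M(f))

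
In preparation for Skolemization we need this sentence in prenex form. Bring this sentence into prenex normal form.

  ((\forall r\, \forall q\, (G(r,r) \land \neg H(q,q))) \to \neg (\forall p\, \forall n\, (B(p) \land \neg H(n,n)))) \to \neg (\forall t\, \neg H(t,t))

First replace A → B with ¬A ∨ B.
  \neg (\neg (\forall r\, \forall q\, (G(r,r) \land \neg H(q,q))) \lor \neg (\forall p\, \forall n\, (B(p) \land \neg H(n,n)))) \lor \neg (\forall t\, \neg H(t,t))
Drive negations inward (¬∀x A ≡ ∃x ¬A, ¬∃x A ≡ ∀x ¬A, De Morgan for ∧/∨):
  (\forall r\, \forall q\, (G(r,r) \land \neg H(q,q))) \land (\forall p\, \forall n\, (B(p) \land \neg H(n,n))) \lor (\exists t\, H(t,t))
Extract every quantifier outward, since the variables are now distinct and don't occur free across branches:
  \forall r\, \forall q\, \forall p\, \forall n\, \exists t\, (G(r,r) \land \neg H(q,q) \land B(p) \land \neg H(n,n) \lor H(t,t))

\forall r\, \forall q\, \forall p\, \forall n\, \exists t\, (G(r,r) \land \neg H(q,q) \land B(p) \land \neg H(n,n) \lor H(t,t))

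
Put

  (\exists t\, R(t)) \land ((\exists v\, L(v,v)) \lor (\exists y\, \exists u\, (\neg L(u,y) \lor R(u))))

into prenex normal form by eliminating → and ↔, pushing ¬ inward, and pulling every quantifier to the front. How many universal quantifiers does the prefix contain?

0

All bound variables are already distinct, so no renaming is needed.
Finally move all quantifiers to the prefix:
  \exists t\, \exists v\, \exists y\, \exists u\, (R(t) \land (L(v,v) \lor \neg L(u,y) \lor R(u)))
The prefix is \exists t \exists v \exists y \exists u: 0 universal, 4 existential.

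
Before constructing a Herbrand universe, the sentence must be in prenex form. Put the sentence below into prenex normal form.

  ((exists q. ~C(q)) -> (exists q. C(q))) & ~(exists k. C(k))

Rewrite implications/biconditionals: A → B as ¬A ∨ B.
  (~(exists q. ~C(q)) | (exists q. C(q))) & ~(exists k. C(k))
Drive negations inward (¬∀x A ≡ ∃x ¬A, ¬∃x A ≡ ∀x ¬A, De Morgan for ∧/∨):
  ((forall q. C(q)) | (exists q. C(q))) & (forall k. ~C(k))
Standardize variables apart so no two quantifiers bind the same name: q↦r.
  ((forall q. C(q)) | (exists r. C(r))) & (forall k. ~C(k))
Pull the quantifiers to the front (each side's bound variable is not free in the other side):
  forall q. exists r. forall k. ((C(q) | C(r)) & ~C(k))

forall q. exists r. forall k. ((C(q) | C(r)) & ~C(k))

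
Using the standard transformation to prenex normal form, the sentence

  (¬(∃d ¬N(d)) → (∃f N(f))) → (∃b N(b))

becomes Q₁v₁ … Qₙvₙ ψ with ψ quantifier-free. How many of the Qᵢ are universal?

2

Eliminate → and ↔ using ¬ and ∨.
  ¬(¬¬(∃d ¬N(d)) ∨ (∃f N(f))) ∨ (∃b N(b))
Push ¬ through the quantifiers and connectives to reach negation normal form:
  (∀d N(d)) ∧ (∀f ¬N(f)) ∨ (∃b N(b))
Finally move all quantifiers to the prefix:
  ∀d ∀f ∃b (N(d) ∧ ¬N(f) ∨ N(b))
The prefix is ∀d ∀f ∃b: 2 universal, 1 existential.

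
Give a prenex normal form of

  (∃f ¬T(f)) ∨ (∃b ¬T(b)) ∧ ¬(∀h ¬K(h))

Move each ¬ inward, flipping quantifiers it crosses:
  (∃f ¬T(f)) ∨ (∃b ¬T(b)) ∧ (∃h K(h))
All bound variables are already distinct, so no renaming is needed.
Finally move all quantifiers to the prefix:
  ∃f ∃b ∃h (¬T(f) ∨ ¬T(b) ∧ K(h))

∃f ∃b ∃h (¬T(f) ∨ ¬T(b) ∧ K(h))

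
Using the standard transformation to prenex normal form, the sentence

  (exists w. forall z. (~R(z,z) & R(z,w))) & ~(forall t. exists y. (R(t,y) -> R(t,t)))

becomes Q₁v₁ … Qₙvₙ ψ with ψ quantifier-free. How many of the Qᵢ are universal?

First replace A → B with ¬A ∨ B.
  (exists w. forall z. (~R(z,z) & R(z,w))) & ~(forall t. exists y. (~R(t,y) | R(t,t)))
Drive negations inward (¬∀x A ≡ ∃x ¬A, ¬∃x A ≡ ∀x ¬A, De Morgan for ∧/∨):
  (exists w. forall z. (~R(z,z) & R(z,w))) & (exists t. forall y. (R(t,y) & ~R(t,t)))
All bound variables are already distinct, so no renaming is needed.
Pull the quantifiers to the front (each side's bound variable is not free in the other side):
  exists w. forall z. exists t. forall y. (~R(z,z) & R(z,w) & R(t,y) & ~R(t,t))
The prefix is exists w forall z exists t forall y: 2 universal, 2 existential.

2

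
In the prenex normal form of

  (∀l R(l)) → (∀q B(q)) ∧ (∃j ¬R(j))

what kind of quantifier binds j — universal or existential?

existential

Rewrite implications/biconditionals: A → B as ¬A ∨ B.
  ¬(∀l R(l)) ∨ (∀q B(q)) ∧ (∃j ¬R(j))
Push ¬ through the quantifiers and connectives to reach negation normal form:
  (∃l ¬R(l)) ∨ (∀q B(q)) ∧ (∃j ¬R(j))
Finally move all quantifiers to the prefix:
  ∃l ∀q ∃j (¬R(l) ∨ B(q) ∧ ¬R(j))
The quantifier ∃j sits under an even number of negations (counting the antecedent side of each →), so it remains existential.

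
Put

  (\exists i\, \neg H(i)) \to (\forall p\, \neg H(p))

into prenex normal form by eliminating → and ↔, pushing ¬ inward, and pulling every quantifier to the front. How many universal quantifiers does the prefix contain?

Eliminate → and ↔ using ¬ and ∨.
  \neg (\exists i\, \neg H(i)) \lor (\forall p\, \neg H(p))
Push ¬ through the quantifiers and connectives to reach negation normal form:
  (\forall i\, H(i)) \lor (\forall p\, \neg H(p))
Pull the quantifiers to the front (each side's bound variable is not free in the other side):
  \forall i\, \forall p\, (H(i) \lor \neg H(p))
The prefix is \forall i \forall p: 2 universal, 0 existential.

2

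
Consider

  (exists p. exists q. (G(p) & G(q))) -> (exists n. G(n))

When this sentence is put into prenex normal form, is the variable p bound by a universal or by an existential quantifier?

universal

First replace A → B with ¬A ∨ B.
  ~(exists p. exists q. (G(p) & G(q))) | (exists n. G(n))
Move each ¬ inward, flipping quantifiers it crosses:
  (forall p. forall q. (~G(p) | ~G(q))) | (exists n. G(n))
All bound variables are already distinct, so no renaming is needed.
Pull the quantifiers to the front (each side's bound variable is not free in the other side):
  forall p. forall q. exists n. (~G(p) | ~G(q) | G(n))
The quantifier exists p sits under an odd number of negations (counting the antecedent side of each →), so it flips to forall p.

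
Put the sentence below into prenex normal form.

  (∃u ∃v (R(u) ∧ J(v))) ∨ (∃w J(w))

∃u ∃v ∃w (R(u) ∧ J(v) ∨ J(w))

Finally move all quantifiers to the prefix:
  ∃u ∃v ∃w (R(u) ∧ J(v) ∨ J(w))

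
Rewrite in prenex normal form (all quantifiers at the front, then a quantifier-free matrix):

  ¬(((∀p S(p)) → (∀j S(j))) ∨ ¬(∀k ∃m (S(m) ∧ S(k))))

∀p ∃j ∀k ∃m (S(p) ∧ ¬S(j) ∧ S(m) ∧ S(k))

Eliminate → and ↔ using ¬ and ∨.
  ¬(¬(∀p S(p)) ∨ (∀j S(j)) ∨ ¬(∀k ∃m (S(m) ∧ S(k))))
Push ¬ through the quantifiers and connectives to reach negation normal form:
  (∀p S(p)) ∧ (∃j ¬S(j)) ∧ (∀k ∃m (S(m) ∧ S(k)))
Finally move all quantifiers to the prefix:
  ∀p ∃j ∀k ∃m (S(p) ∧ ¬S(j) ∧ S(m) ∧ S(k))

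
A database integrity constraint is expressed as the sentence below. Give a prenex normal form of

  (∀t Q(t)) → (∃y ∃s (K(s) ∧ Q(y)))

∃t ∃y ∃s (¬Q(t) ∨ K(s) ∧ Q(y))

Eliminate → and ↔ using ¬ and ∨.
  ¬(∀t Q(t)) ∨ (∃y ∃s (K(s) ∧ Q(y)))
Move each ¬ inward, flipping quantifiers it crosses:
  (∃t ¬Q(t)) ∨ (∃y ∃s (K(s) ∧ Q(y)))
Extract every quantifier outward, since the variables are now distinct and don't occur free across branches:
  ∃t ∃y ∃s (¬Q(t) ∨ K(s) ∧ Q(y))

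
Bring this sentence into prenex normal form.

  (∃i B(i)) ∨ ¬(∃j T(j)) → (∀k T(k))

∀i ∃j ∀k (¬B(i) ∧ T(j) ∨ T(k))

Eliminate → and ↔ using ¬ and ∨.
  ¬((∃i B(i)) ∨ ¬(∃j T(j))) ∨ (∀k T(k))
Drive negations inward (¬∀x A ≡ ∃x ¬A, ¬∃x A ≡ ∀x ¬A, De Morgan for ∧/∨):
  (∀i ¬B(i)) ∧ (∃j T(j)) ∨ (∀k T(k))
All bound variables are already distinct, so no renaming is needed.
Extract every quantifier outward, since the variables are now distinct and don't occur free across branches:
  ∀i ∃j ∀k (¬B(i) ∧ T(j) ∨ T(k))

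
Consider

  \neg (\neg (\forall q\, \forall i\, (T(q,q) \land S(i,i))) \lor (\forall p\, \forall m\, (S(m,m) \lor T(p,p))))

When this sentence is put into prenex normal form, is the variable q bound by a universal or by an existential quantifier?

universal

Push ¬ through the quantifiers and connectives to reach negation normal form:
  (\forall q\, \forall i\, (T(q,q) \land S(i,i))) \land (\exists p\, \exists m\, (\neg S(m,m) \land \neg T(p,p)))
Pull the quantifiers to the front (each side's bound variable is not free in the other side):
  \forall q\, \forall i\, \exists p\, \exists m\, (T(q,q) \land S(i,i) \land \neg S(m,m) \land \neg T(p,p))
The quantifier \forall q sits under an even number of negations, so it remains universal.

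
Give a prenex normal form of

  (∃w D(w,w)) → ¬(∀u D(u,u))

∀w ∃u (¬D(w,w) ∨ ¬D(u,u))

Eliminate → and ↔ using ¬ and ∨.
  ¬(∃w D(w,w)) ∨ ¬(∀u D(u,u))
Drive negations inward (¬∀x A ≡ ∃x ¬A, ¬∃x A ≡ ∀x ¬A, De Morgan for ∧/∨):
  (∀w ¬D(w,w)) ∨ (∃u ¬D(u,u))
All bound variables are already distinct, so no renaming is needed.
Finally move all quantifiers to the prefix:
  ∀w ∃u (¬D(w,w) ∨ ¬D(u,u))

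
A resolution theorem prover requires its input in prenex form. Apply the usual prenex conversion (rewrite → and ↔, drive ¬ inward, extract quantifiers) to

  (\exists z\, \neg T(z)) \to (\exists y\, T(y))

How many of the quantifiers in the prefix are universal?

1

Rewrite implications/biconditionals: A → B as ¬A ∨ B.
  \neg (\exists z\, \neg T(z)) \lor (\exists y\, T(y))
Push ¬ through the quantifiers and connectives to reach negation normal form:
  (\forall z\, T(z)) \lor (\exists y\, T(y))
All bound variables are already distinct, so no renaming is needed.
Finally move all quantifiers to the prefix:
  \forall z\, \exists y\, (T(z) \lor T(y))
The prefix is \forall z \exists y: 1 universal, 1 existential.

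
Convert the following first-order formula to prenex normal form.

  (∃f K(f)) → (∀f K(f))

First replace A → B with ¬A ∨ B.
  ¬(∃f K(f)) ∨ (∀f K(f))
Drive negations inward (¬∀x A ≡ ∃x ¬A, ¬∃x A ≡ ∀x ¬A, De Morgan for ∧/∨):
  (∀f ¬K(f)) ∨ (∀f K(f))
Give each quantifier a distinct variable: f↦r.
  (∀f ¬K(f)) ∨ (∀r K(r))
Finally move all quantifiers to the prefix:
  ∀f ∀r (¬K(f) ∨ K(r))

∀f ∀r (¬K(f) ∨ K(r))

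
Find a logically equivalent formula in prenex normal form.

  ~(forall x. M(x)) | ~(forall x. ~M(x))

Drive negations inward (¬∀x A ≡ ∃x ¬A, ¬∃x A ≡ ∀x ¬A, De Morgan for ∧/∨):
  (exists x. ~M(x)) | (exists x. M(x))
Give each quantifier a distinct variable: x↦u1.
  (exists x. ~M(x)) | (exists u1. M(u1))
Pull the quantifiers to the front (each side's bound variable is not free in the other side):
  exists x. exists u1. (~M(x) | M(u1))

exists x. exists u1. (~M(x) | M(u1))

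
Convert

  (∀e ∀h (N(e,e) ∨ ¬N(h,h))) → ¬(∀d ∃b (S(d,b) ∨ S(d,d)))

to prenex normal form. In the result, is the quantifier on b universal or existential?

universal

Rewrite implications/biconditionals: A → B as ¬A ∨ B.
  ¬(∀e ∀h (N(e,e) ∨ ¬N(h,h))) ∨ ¬(∀d ∃b (S(d,b) ∨ S(d,d)))
Move each ¬ inward, flipping quantifiers it crosses:
  (∃e ∃h (¬N(e,e) ∧ N(h,h))) ∨ (∃d ∀b (¬S(d,b) ∧ ¬S(d,d)))
Finally move all quantifiers to the prefix:
  ∃e ∃h ∃d ∀b (¬N(e,e) ∧ N(h,h) ∨ ¬S(d,b) ∧ ¬S(d,d))
The quantifier ∃b sits under an odd number of negations (counting the antecedent side of each →), so it flips to ∀b.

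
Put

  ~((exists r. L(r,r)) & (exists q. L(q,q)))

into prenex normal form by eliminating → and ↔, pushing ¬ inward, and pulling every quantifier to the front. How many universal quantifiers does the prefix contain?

2

Push ¬ through the quantifiers and connectives to reach negation normal form:
  (forall r. ~L(r,r)) | (forall q. ~L(q,q))
All bound variables are already distinct, so no renaming is needed.
Finally move all quantifiers to the prefix:
  forall r. forall q. (~L(r,r) | ~L(q,q))
The prefix is forall r forall q: 2 universal, 0 existential.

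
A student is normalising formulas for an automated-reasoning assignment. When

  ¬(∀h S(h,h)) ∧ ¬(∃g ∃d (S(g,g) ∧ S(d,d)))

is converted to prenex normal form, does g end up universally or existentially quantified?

universal

Move each ¬ inward, flipping quantifiers it crosses:
  (∃h ¬S(h,h)) ∧ (∀g ∀d (¬S(g,g) ∨ ¬S(d,d)))
Finally move all quantifiers to the prefix:
  ∃h ∀g ∀d (¬S(h,h) ∧ (¬S(g,g) ∨ ¬S(d,d)))
The quantifier ∃g sits under an odd number of negations, so it flips to ∀g.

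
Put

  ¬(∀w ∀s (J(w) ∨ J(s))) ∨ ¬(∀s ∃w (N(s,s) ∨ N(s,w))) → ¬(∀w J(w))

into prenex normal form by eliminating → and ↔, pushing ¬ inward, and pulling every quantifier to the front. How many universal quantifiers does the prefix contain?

3

Rewrite implications/biconditionals: A → B as ¬A ∨ B.
  ¬(¬(∀w ∀s (J(w) ∨ J(s))) ∨ ¬(∀s ∃w (N(s,s) ∨ N(s,w)))) ∨ ¬(∀w J(w))
Drive negations inward (¬∀x A ≡ ∃x ¬A, ¬∃x A ≡ ∀x ¬A, De Morgan for ∧/∨):
  (∀w ∀s (J(w) ∨ J(s))) ∧ (∀s ∃w (N(s,s) ∨ N(s,w))) ∨ (∃w ¬J(w))
Rename bound variables to avoid capture: s↦v, w↦b, w↦y.
  (∀w ∀s (J(w) ∨ J(s))) ∧ (∀v ∃b (N(v,v) ∨ N(v,b))) ∨ (∃y ¬J(y))
Extract every quantifier outward, since the variables are now distinct and don't occur free across branches:
  ∀w ∀s ∀v ∃b ∃y ((J(w) ∨ J(s)) ∧ (N(v,v) ∨ N(v,b)) ∨ ¬J(y))
The prefix is ∀w ∀s ∀v ∃b ∃y: 3 universal, 2 existential.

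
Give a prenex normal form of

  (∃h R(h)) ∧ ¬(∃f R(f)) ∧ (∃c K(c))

Drive negations inward (¬∀x A ≡ ∃x ¬A, ¬∃x A ≡ ∀x ¬A, De Morgan for ∧/∨):
  (∃h R(h)) ∧ (∀f ¬R(f)) ∧ (∃c K(c))
All bound variables are already distinct, so no renaming is needed.
Extract every quantifier outward, since the variables are now distinct and don't occur free across branches:
  ∃h ∀f ∃c (R(h) ∧ ¬R(f) ∧ K(c))

∃h ∀f ∃c (R(h) ∧ ¬R(f) ∧ K(c))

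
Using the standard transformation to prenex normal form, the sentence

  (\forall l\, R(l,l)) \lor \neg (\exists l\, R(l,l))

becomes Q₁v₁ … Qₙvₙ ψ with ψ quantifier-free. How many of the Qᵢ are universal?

Drive negations inward (¬∀x A ≡ ∃x ¬A, ¬∃x A ≡ ∀x ¬A, De Morgan for ∧/∨):
  (\forall l\, R(l,l)) \lor (\forall l\, \neg R(l,l))
Give each quantifier a distinct variable: l↦x.
  (\forall l\, R(l,l)) \lor (\forall x\, \neg R(x,x))
Extract every quantifier outward, since the variables are now distinct and don't occur free across branches:
  \forall l\, \forall x\, (R(l,l) \lor \neg R(x,x))
The prefix is \forall l \forall x: 2 universal, 0 existential.

2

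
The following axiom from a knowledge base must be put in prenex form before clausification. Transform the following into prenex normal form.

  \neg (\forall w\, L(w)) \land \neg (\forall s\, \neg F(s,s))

Move each ¬ inward, flipping quantifiers it crosses:
  (\exists w\, \neg L(w)) \land (\exists s\, F(s,s))
Pull the quantifiers to the front (each side's bound variable is not free in the other side):
  \exists w\, \exists s\, (\neg L(w) \land F(s,s))

\exists w\, \exists s\, (\neg L(w) \land F(s,s))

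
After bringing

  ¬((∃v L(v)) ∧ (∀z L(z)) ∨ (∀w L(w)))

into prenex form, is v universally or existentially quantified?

Move each ¬ inward, flipping quantifiers it crosses:
  ((∀v ¬L(v)) ∨ (∃z ¬L(z))) ∧ (∃w ¬L(w))
Extract every quantifier outward, since the variables are now distinct and don't occur free across branches:
  ∀v ∃z ∃w ((¬L(v) ∨ ¬L(z)) ∧ ¬L(w))
The quantifier ∃v sits under an odd number of negations, so it flips to ∀v.

universal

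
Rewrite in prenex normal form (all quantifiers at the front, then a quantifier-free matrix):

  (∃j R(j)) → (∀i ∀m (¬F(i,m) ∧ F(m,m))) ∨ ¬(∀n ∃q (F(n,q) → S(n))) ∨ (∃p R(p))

First replace A → B with ¬A ∨ B.
  ¬(∃j R(j)) ∨ (∀i ∀m (¬F(i,m) ∧ F(m,m))) ∨ ¬(∀n ∃q (¬F(n,q) ∨ S(n))) ∨ (∃p R(p))
Push ¬ through the quantifiers and connectives to reach negation normal form:
  (∀j ¬R(j)) ∨ (∀i ∀m (¬F(i,m) ∧ F(m,m))) ∨ (∃n ∀q (F(n,q) ∧ ¬S(n))) ∨ (∃p R(p))
All bound variables are already distinct, so no renaming is needed.
Extract every quantifier outward, since the variables are now distinct and don't occur free across branches:
  ∀j ∀i ∀m ∃n ∀q ∃p (¬R(j) ∨ ¬F(i,m) ∧ F(m,m) ∨ F(n,q) ∧ ¬S(n) ∨ R(p))

∀j ∀i ∀m ∃n ∀q ∃p (¬R(j) ∨ ¬F(i,m) ∧ F(m,m) ∨ F(n,q) ∧ ¬S(n) ∨ R(p))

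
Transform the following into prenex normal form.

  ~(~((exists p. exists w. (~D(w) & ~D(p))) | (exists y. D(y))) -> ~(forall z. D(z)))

forall p. forall w. forall y. forall z. ((D(w) | D(p)) & ~D(y) & D(z))

Rewrite implications/biconditionals: A → B as ¬A ∨ B.
  ~(~~((exists p. exists w. (~D(w) & ~D(p))) | (exists y. D(y))) | ~(forall z. D(z)))
Push ¬ through the quantifiers and connectives to reach negation normal form:
  (forall p. forall w. (D(w) | D(p))) & (forall y. ~D(y)) & (forall z. D(z))
All bound variables are already distinct, so no renaming is needed.
Pull the quantifiers to the front (each side's bound variable is not free in the other side):
  forall p. forall w. forall y. forall z. ((D(w) | D(p)) & ~D(y) & D(z))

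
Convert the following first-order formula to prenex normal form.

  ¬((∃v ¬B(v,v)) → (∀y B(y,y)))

First replace A → B with ¬A ∨ B.
  ¬(¬(∃v ¬B(v,v)) ∨ (∀y B(y,y)))
Move each ¬ inward, flipping quantifiers it crosses:
  (∃v ¬B(v,v)) ∧ (∃y ¬B(y,y))
Finally move all quantifiers to the prefix:
  ∃v ∃y (¬B(v,v) ∧ ¬B(y,y))

∃v ∃y (¬B(v,v) ∧ ¬B(y,y))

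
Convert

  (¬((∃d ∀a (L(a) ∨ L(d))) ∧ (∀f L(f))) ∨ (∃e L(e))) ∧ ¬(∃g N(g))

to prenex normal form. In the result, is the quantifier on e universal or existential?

existential

Drive negations inward (¬∀x A ≡ ∃x ¬A, ¬∃x A ≡ ∀x ¬A, De Morgan for ∧/∨):
  ((∀d ∃a (¬L(a) ∧ ¬L(d))) ∨ (∃f ¬L(f)) ∨ (∃e L(e))) ∧ (∀g ¬N(g))
All bound variables are already distinct, so no renaming is needed.
Finally move all quantifiers to the prefix:
  ∀d ∃a ∃f ∃e ∀g ((¬L(a) ∧ ¬L(d) ∨ ¬L(f) ∨ L(e)) ∧ ¬N(g))
The quantifier ∃e sits under an even number of negations, so it remains existential.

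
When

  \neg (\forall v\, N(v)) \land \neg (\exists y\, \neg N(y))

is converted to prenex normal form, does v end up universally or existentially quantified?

existential

Push ¬ through the quantifiers and connectives to reach negation normal form:
  (\exists v\, \neg N(v)) \land (\forall y\, N(y))
All bound variables are already distinct, so no renaming is needed.
Extract every quantifier outward, since the variables are now distinct and don't occur free across branches:
  \exists v\, \forall y\, (\neg N(v) \land N(y))
The quantifier \forall v sits under an odd number of negations, so it flips to \exists v.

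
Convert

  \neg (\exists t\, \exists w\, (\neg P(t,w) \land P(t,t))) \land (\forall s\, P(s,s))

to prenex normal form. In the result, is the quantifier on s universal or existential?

universal

Move each ¬ inward, flipping quantifiers it crosses:
  (\forall t\, \forall w\, (P(t,w) \lor \neg P(t,t))) \land (\forall s\, P(s,s))
All bound variables are already distinct, so no renaming is needed.
Finally move all quantifiers to the prefix:
  \forall t\, \forall w\, \forall s\, ((P(t,w) \lor \neg P(t,t)) \land P(s,s))
The quantifier \forall s sits under an even number of negations, so it remains universal.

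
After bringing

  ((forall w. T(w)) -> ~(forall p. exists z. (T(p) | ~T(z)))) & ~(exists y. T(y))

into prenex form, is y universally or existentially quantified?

universal

Eliminate → and ↔ using ¬ and ∨.
  (~(forall w. T(w)) | ~(forall p. exists z. (T(p) | ~T(z)))) & ~(exists y. T(y))
Move each ¬ inward, flipping quantifiers it crosses:
  ((exists w. ~T(w)) | (exists p. forall z. (~T(p) & T(z)))) & (forall y. ~T(y))
Pull the quantifiers to the front (each side's bound variable is not free in the other side):
  exists w. exists p. forall z. forall y. ((~T(w) | ~T(p) & T(z)) & ~T(y))
The quantifier exists y sits under an odd number of negations (counting the antecedent side of each →), so it flips to forall y.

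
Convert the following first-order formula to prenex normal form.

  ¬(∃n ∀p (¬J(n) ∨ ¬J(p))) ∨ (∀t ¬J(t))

Move each ¬ inward, flipping quantifiers it crosses:
  (∀n ∃p (J(n) ∧ J(p))) ∨ (∀t ¬J(t))
All bound variables are already distinct, so no renaming is needed.
Extract every quantifier outward, since the variables are now distinct and don't occur free across branches:
  ∀n ∃p ∀t (J(n) ∧ J(p) ∨ ¬J(t))

∀n ∃p ∀t (J(n) ∧ J(p) ∨ ¬J(t))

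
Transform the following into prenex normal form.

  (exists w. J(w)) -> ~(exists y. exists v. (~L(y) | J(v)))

forall w. forall y. forall v. (~J(w) | L(y) & ~J(v))

First replace A → B with ¬A ∨ B.
  ~(exists w. J(w)) | ~(exists y. exists v. (~L(y) | J(v)))
Move each ¬ inward, flipping quantifiers it crosses:
  (forall w. ~J(w)) | (forall y. forall v. (L(y) & ~J(v)))
Finally move all quantifiers to the prefix:
  forall w. forall y. forall v. (~J(w) | L(y) & ~J(v))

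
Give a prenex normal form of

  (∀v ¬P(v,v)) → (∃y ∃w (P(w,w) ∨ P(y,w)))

Eliminate → and ↔ using ¬ and ∨.
  ¬(∀v ¬P(v,v)) ∨ (∃y ∃w (P(w,w) ∨ P(y,w)))
Push ¬ through the quantifiers and connectives to reach negation normal form:
  (∃v P(v,v)) ∨ (∃y ∃w (P(w,w) ∨ P(y,w)))
Pull the quantifiers to the front (each side's bound variable is not free in the other side):
  ∃v ∃y ∃w (P(v,v) ∨ P(w,w) ∨ P(y,w))

∃v ∃y ∃w (P(v,v) ∨ P(w,w) ∨ P(y,w))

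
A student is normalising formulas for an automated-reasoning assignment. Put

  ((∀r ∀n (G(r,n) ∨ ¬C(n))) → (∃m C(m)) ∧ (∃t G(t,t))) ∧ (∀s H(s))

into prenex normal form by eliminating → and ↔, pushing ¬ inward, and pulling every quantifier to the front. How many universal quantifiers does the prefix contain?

Rewrite implications/biconditionals: A → B as ¬A ∨ B.
  (¬(∀r ∀n (G(r,n) ∨ ¬C(n))) ∨ (∃m C(m)) ∧ (∃t G(t,t))) ∧ (∀s H(s))
Move each ¬ inward, flipping quantifiers it crosses:
  ((∃r ∃n (¬G(r,n) ∧ C(n))) ∨ (∃m C(m)) ∧ (∃t G(t,t))) ∧ (∀s H(s))
Finally move all quantifiers to the prefix:
  ∃r ∃n ∃m ∃t ∀s ((¬G(r,n) ∧ C(n) ∨ C(m) ∧ G(t,t)) ∧ H(s))
The prefix is ∃r ∃n ∃m ∃t ∀s: 1 universal, 4 existential.

1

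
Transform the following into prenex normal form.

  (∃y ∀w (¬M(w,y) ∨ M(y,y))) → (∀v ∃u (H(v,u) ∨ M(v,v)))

∀y ∃w ∀v ∃u (M(w,y) ∧ ¬M(y,y) ∨ H(v,u) ∨ M(v,v))

Eliminate → and ↔ using ¬ and ∨.
  ¬(∃y ∀w (¬M(w,y) ∨ M(y,y))) ∨ (∀v ∃u (H(v,u) ∨ M(v,v)))
Move each ¬ inward, flipping quantifiers it crosses:
  (∀y ∃w (M(w,y) ∧ ¬M(y,y))) ∨ (∀v ∃u (H(v,u) ∨ M(v,v)))
Extract every quantifier outward, since the variables are now distinct and don't occur free across branches:
  ∀y ∃w ∀v ∃u (M(w,y) ∧ ¬M(y,y) ∨ H(v,u) ∨ M(v,v))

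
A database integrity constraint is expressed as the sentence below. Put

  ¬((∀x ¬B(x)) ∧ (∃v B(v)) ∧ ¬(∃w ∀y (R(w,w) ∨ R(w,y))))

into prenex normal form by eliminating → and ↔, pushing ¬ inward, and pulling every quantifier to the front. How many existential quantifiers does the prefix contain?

2

Push ¬ through the quantifiers and connectives to reach negation normal form:
  (∃x B(x)) ∨ (∀v ¬B(v)) ∨ (∃w ∀y (R(w,w) ∨ R(w,y)))
All bound variables are already distinct, so no renaming is needed.
Finally move all quantifiers to the prefix:
  ∃x ∀v ∃w ∀y (B(x) ∨ ¬B(v) ∨ R(w,w) ∨ R(w,y))
The prefix is ∃x ∀v ∃w ∀y: 2 universal, 2 existential.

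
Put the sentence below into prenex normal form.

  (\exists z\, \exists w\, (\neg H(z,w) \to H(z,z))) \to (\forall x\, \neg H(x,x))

Eliminate → and ↔ using ¬ and ∨.
  \neg (\exists z\, \exists w\, (\neg \neg H(z,w) \lor H(z,z))) \lor (\forall x\, \neg H(x,x))
Push ¬ through the quantifiers and connectives to reach negation normal form:
  (\forall z\, \forall w\, (\neg H(z,w) \land \neg H(z,z))) \lor (\forall x\, \neg H(x,x))
All bound variables are already distinct, so no renaming is needed.
Extract every quantifier outward, since the variables are now distinct and don't occur free across branches:
  \forall z\, \forall w\, \forall x\, (\neg H(z,w) \land \neg H(z,z) \lor \neg H(x,x))

\forall z\, \forall w\, \forall x\, (\neg H(z,w) \land \neg H(z,z) \lor \neg H(x,x))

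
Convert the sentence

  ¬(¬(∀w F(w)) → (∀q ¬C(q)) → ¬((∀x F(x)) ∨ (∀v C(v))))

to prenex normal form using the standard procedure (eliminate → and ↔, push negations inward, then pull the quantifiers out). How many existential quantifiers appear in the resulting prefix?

1

First replace A → B with ¬A ∨ B.
  ¬(¬¬(∀w F(w)) ∨ ¬(∀q ¬C(q)) ∨ ¬((∀x F(x)) ∨ (∀v C(v))))
Drive negations inward (¬∀x A ≡ ∃x ¬A, ¬∃x A ≡ ∀x ¬A, De Morgan for ∧/∨):
  (∃w ¬F(w)) ∧ (∀q ¬C(q)) ∧ ((∀x F(x)) ∨ (∀v C(v)))
All bound variables are already distinct, so no renaming is needed.
Finally move all quantifiers to the prefix:
  ∃w ∀q ∀x ∀v (¬F(w) ∧ ¬C(q) ∧ (F(x) ∨ C(v)))
The prefix is ∃w ∀q ∀x ∀v: 3 universal, 1 existential.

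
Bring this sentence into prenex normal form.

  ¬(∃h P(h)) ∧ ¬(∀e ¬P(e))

∀h ∃e (¬P(h) ∧ P(e))

Drive negations inward (¬∀x A ≡ ∃x ¬A, ¬∃x A ≡ ∀x ¬A, De Morgan for ∧/∨):
  (∀h ¬P(h)) ∧ (∃e P(e))
Pull the quantifiers to the front (each side's bound variable is not free in the other side):
  ∀h ∃e (¬P(h) ∧ P(e))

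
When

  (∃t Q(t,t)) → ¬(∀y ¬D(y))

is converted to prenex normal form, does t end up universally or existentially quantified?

First replace A → B with ¬A ∨ B.
  ¬(∃t Q(t,t)) ∨ ¬(∀y ¬D(y))
Drive negations inward (¬∀x A ≡ ∃x ¬A, ¬∃x A ≡ ∀x ¬A, De Morgan for ∧/∨):
  (∀t ¬Q(t,t)) ∨ (∃y D(y))
All bound variables are already distinct, so no renaming is needed.
Finally move all quantifiers to the prefix:
  ∀t ∃y (¬Q(t,t) ∨ D(y))
The quantifier ∃t sits under an odd number of negations (counting the antecedent side of each →), so it flips to ∀t.

universal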